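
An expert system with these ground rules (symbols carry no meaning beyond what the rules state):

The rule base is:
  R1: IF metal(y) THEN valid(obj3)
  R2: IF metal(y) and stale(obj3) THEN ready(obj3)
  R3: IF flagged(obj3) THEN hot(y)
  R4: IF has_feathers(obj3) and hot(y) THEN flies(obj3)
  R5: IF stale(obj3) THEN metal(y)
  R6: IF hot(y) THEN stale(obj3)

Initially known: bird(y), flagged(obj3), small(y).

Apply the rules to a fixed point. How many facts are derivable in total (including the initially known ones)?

[1] R3 [IF flagged(obj3) THEN hot(y)]. ⇒ new: hot(y).
[2] R6 [IF hot(y) THEN stale(obj3)]. ⇒ new: stale(obj3).
[3] R5 [IF stale(obj3) THEN metal(y)]. ⇒ new: metal(y).
[4] R1 [IF metal(y) THEN valid(obj3)]; R2 [IF metal(y) and stale(obj3) THEN ready(obj3)]. ⇒ new: valid(obj3), ready(obj3).
Closure: {bird(y), flagged(obj3), hot(y), metal(y), ready(obj3), small(y), stale(obj3), valid(obj3)} — 8 facts.

8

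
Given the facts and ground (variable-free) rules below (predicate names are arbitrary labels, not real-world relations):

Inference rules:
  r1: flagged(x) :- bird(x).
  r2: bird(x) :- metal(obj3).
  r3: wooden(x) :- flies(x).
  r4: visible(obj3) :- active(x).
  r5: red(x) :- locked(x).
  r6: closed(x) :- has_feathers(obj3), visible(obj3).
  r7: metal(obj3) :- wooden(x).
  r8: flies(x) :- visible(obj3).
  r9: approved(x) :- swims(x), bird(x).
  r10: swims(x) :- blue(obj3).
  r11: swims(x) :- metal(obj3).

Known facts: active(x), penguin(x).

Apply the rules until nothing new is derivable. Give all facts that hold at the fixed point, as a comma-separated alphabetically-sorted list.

Round 1 — r4, derive visible(obj3).
Round 2 — r8, derive flies(x).
Round 3 — r3, derive wooden(x).
Round 4 — r7, derive metal(obj3).
Round 5 — r2, r11, derive bird(x), swims(x).
Round 6 — r1, r9, derive flagged(x), approved(x).

active(x), approved(x), bird(x), flagged(x), flies(x), metal(obj3), penguin(x), swims(x), visible(obj3), wooden(x)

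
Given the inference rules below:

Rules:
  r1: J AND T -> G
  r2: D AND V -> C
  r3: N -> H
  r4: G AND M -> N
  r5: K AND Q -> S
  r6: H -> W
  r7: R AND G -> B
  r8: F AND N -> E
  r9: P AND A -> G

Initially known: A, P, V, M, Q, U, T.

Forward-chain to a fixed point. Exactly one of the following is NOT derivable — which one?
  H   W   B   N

B

Round 1 — r9, derive G.
Round 2 — r4, derive N.
Round 3 — r3, derive H.
Round 4 — r6, derive W.
Derived: N (round 2), H (round 3), W (round 4). B never appears in any round.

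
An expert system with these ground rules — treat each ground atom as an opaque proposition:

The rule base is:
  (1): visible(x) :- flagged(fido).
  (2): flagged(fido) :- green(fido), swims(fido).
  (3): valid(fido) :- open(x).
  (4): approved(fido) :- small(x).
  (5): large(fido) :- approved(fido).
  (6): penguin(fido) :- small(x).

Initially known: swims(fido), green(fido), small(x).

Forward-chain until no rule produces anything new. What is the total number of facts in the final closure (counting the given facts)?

8

Round 1 — (2), (4), (6), derive flagged(fido), approved(fido), penguin(fido).
Round 2 — (1), (5), derive visible(x), large(fido).
Closure: {approved(fido), flagged(fido), green(fido), large(fido), penguin(fido), small(x), swims(fido), visible(x)} — 8 facts.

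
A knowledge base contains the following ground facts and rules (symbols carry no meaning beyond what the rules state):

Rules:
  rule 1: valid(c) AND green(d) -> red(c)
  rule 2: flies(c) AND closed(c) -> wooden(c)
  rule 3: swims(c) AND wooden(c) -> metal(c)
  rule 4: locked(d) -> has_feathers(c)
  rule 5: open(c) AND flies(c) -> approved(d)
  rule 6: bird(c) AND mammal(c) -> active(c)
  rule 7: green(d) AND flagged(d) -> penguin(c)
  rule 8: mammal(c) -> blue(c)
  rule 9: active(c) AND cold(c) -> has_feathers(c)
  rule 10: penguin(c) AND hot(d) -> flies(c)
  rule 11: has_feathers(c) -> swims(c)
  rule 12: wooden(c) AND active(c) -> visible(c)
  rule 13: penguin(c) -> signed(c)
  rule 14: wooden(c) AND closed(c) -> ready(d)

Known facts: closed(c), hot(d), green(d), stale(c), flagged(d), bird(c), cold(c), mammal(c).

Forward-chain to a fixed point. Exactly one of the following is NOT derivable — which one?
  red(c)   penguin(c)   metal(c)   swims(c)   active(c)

red(c)

Round 1 fires rule 6, rule 7, rule 8, giving active(c), penguin(c), blue(c).
Round 2 fires rule 9, rule 10, rule 13, giving has_feathers(c), flies(c), signed(c).
Round 3 fires rule 2, rule 11, giving wooden(c), swims(c).
Round 4 fires rule 3, rule 12, rule 14, giving metal(c), visible(c), ready(d).
Derived: metal(c) (round 4), swims(c) (round 3), penguin(c) (round 1), active(c) (round 1). red(c) never appears in any round.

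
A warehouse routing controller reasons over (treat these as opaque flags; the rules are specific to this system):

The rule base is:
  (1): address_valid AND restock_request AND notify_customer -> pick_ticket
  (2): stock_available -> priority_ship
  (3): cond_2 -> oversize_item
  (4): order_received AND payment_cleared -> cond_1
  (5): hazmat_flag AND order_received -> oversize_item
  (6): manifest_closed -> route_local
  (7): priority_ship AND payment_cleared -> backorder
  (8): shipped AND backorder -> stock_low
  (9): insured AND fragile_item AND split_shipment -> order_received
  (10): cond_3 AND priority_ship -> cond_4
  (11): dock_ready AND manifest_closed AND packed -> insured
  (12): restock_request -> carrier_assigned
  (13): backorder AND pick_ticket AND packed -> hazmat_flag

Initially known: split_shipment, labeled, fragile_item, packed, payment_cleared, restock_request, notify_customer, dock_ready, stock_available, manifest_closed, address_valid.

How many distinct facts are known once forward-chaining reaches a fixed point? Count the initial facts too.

21

[1] (1) [address_valid AND restock_request AND notify_customer -> pick_ticket]; (2) [stock_available -> priority_ship]; (6) [manifest_closed -> route_local]; (11) [dock_ready AND manifest_closed AND packed -> insured]; (12) [restock_request -> carrier_assigned]. ⇒ new: pick_ticket, priority_ship, route_local, insured, carrier_assigned.
[2] (7) [priority_ship AND payment_cleared -> backorder]; (9) [insured AND fragile_item AND split_shipment -> order_received]. ⇒ new: backorder, order_received.
[3] (4) [order_received AND payment_cleared -> cond_1]; (13) [backorder AND pick_ticket AND packed -> hazmat_flag]. ⇒ new: cond_1, hazmat_flag.
[4] (5) [hazmat_flag AND order_received -> oversize_item]. ⇒ new: oversize_item.
Closure: {address_valid, backorder, carrier_assigned, cond_1, dock_ready, fragile_item, hazmat_flag, insured, labeled, manifest_closed, notify_customer, order_received, oversize_item, packed, payment_cleared, pick_ticket, priority_ship, restock_request, route_local, split_shipment, stock_available} — 21 facts.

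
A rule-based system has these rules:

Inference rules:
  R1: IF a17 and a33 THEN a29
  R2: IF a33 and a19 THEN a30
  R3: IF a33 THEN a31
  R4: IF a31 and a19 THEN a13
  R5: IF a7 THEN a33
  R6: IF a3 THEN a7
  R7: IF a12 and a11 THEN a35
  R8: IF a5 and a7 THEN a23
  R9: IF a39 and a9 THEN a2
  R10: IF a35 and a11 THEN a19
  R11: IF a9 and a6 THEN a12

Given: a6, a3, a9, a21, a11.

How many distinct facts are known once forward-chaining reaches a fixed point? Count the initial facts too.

13

Round 1 — R6, R11, derive a7, a12.
Round 2 — R5, R7, derive a33, a35.
Round 3 — R3, R10, derive a31, a19.
Round 4 — R2, R4, derive a30, a13.
Closure: {a11, a12, a13, a19, a21, a3, a30, a31, a33, a35, a6, a7, a9} — 13 facts.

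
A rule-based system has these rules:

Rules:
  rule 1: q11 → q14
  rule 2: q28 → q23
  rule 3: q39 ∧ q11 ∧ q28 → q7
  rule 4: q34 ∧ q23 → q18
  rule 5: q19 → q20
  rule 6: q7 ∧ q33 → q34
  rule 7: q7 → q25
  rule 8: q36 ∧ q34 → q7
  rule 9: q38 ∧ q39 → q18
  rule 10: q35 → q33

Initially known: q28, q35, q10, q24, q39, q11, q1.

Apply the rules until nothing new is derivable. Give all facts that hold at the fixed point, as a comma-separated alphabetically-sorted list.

q1, q10, q11, q14, q18, q23, q24, q25, q28, q33, q34, q35, q39, q7

Round 1 fires rule 1, rule 2, rule 3, rule 10, giving q14, q23, q7, q33.
Round 2 fires rule 6, rule 7, giving q34, q25.
Round 3 fires rule 4, giving q18.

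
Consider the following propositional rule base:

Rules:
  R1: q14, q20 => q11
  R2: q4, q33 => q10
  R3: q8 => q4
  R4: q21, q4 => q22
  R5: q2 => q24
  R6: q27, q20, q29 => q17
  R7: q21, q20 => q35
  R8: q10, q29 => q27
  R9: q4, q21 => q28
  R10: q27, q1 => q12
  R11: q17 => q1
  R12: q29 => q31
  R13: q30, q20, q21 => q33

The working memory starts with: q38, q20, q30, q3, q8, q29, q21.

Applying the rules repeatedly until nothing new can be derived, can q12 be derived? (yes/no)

Round 1: R3 [q8 => q4]; R7 [q21, q20 => q35]; R12 [q29 => q31]; R13 [q30, q20, q21 => q33]. Adds q4, q35, q31, q33.
Round 2: R2 [q4, q33 => q10]; R4 [q21, q4 => q22]; R9 [q4, q21 => q28]. Adds q10, q22, q28.
Round 3: R8 [q10, q29 => q27]. Adds q27.
Round 4: R6 [q27, q20, q29 => q17]. Adds q17.
Round 5: R11 [q17 => q1]. Adds q1.
Round 6: R10 [q27, q1 => q12]. Adds q12.
q12 appears in round 6, so it is derivable.

yes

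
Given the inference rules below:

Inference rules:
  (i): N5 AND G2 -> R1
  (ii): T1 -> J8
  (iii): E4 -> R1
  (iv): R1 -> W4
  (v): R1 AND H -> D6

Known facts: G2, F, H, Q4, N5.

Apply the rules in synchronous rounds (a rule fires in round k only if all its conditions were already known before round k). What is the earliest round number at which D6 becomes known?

2

Round 1 fires (i), giving R1.
Round 2 fires (iv), (v), giving W4, D6.
D6 first appears in round 2.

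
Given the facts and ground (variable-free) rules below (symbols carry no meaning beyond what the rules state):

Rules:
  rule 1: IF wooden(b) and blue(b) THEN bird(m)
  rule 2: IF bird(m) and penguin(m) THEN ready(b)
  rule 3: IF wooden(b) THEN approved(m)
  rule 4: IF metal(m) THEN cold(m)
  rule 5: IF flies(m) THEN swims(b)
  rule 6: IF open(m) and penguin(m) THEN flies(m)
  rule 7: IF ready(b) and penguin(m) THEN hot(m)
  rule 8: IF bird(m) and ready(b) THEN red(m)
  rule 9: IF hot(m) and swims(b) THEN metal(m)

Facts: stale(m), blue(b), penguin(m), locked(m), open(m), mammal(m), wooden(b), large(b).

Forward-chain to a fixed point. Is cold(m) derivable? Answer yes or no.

[1] rule 1 [IF wooden(b) and blue(b) THEN bird(m)]; rule 3 [IF wooden(b) THEN approved(m)]; rule 6 [IF open(m) and penguin(m) THEN flies(m)]. ⇒ new: bird(m), approved(m), flies(m).
[2] rule 2 [IF bird(m) and penguin(m) THEN ready(b)]; rule 5 [IF flies(m) THEN swims(b)]. ⇒ new: ready(b), swims(b).
[3] rule 7 [IF ready(b) and penguin(m) THEN hot(m)]; rule 8 [IF bird(m) and ready(b) THEN red(m)]. ⇒ new: hot(m), red(m).
[4] rule 9 [IF hot(m) and swims(b) THEN metal(m)]. ⇒ new: metal(m).
[5] rule 4 [IF metal(m) THEN cold(m)]. ⇒ new: cold(m).
cold(m) appears in round 5, so it is derivable.

yes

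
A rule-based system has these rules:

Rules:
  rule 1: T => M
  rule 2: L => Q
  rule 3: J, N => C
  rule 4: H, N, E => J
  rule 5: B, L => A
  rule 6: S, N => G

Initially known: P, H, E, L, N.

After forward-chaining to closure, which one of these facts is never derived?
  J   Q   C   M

M

Round 1: rule 2 [L => Q]; rule 4 [H, N, E => J]. New: Q, J.
Round 2: rule 3 [J, N => C]. New: C.
Derived: Q (round 1), C (round 2), J (round 1). M never appears in any round.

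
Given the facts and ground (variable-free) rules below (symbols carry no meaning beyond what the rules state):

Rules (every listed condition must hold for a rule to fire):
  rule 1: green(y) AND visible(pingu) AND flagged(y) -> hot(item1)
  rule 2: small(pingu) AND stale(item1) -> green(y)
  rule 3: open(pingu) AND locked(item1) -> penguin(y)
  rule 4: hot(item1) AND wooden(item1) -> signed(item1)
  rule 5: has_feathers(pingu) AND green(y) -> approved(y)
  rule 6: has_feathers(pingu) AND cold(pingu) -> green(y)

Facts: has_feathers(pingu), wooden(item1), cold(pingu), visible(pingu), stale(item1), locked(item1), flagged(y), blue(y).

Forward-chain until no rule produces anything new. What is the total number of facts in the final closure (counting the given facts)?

12

Round 1: rule 6 [has_feathers(pingu) AND cold(pingu) -> green(y)]. Adds green(y).
Round 2: rule 1 [green(y) AND visible(pingu) AND flagged(y) -> hot(item1)]; rule 5 [has_feathers(pingu) AND green(y) -> approved(y)]. Adds hot(item1), approved(y).
Round 3: rule 4 [hot(item1) AND wooden(item1) -> signed(item1)]. Adds signed(item1).
Closure: {approved(y), blue(y), cold(pingu), flagged(y), green(y), has_feathers(pingu), hot(item1), locked(item1), signed(item1), stale(item1), visible(pingu), wooden(item1)} — 12 facts.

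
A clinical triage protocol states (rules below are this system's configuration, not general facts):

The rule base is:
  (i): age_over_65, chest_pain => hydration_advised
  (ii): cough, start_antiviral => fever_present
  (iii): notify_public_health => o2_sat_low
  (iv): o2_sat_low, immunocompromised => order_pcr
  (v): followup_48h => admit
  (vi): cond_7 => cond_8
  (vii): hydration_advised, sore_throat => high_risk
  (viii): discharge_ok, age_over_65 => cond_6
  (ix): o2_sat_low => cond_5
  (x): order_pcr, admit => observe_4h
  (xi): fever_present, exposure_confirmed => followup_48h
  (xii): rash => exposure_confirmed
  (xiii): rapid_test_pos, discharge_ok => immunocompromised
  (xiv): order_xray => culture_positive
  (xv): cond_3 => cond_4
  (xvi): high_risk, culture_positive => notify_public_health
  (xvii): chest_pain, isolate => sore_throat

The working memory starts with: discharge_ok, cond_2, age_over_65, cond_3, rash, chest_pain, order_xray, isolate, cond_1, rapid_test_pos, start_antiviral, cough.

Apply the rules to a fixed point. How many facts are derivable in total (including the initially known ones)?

Round 1 — (i), (ii), (viii), (xii), (xiii), (xiv), (xv), (xvii), derive hydration_advised, fever_present, cond_6, exposure_confirmed, immunocompromised, culture_positive, cond_4, sore_throat.
Round 2 — (vii), (xi), derive high_risk, followup_48h.
Round 3 — (v), (xvi), derive admit, notify_public_health.
Round 4 — (iii), derive o2_sat_low.
Round 5 — (iv), (ix), derive order_pcr, cond_5.
Round 6 — (x), derive observe_4h.
Closure: {admit, age_over_65, chest_pain, cond_1, cond_2, cond_3, cond_4, cond_5, cond_6, cough, culture_positive, discharge_ok, exposure_confirmed, fever_present, followup_48h, high_risk, hydration_advised, immunocompromised, isolate, notify_public_health, o2_sat_low, observe_4h, order_pcr, order_xray, rapid_test_pos, rash, sore_throat, start_antiviral} — 28 facts.

28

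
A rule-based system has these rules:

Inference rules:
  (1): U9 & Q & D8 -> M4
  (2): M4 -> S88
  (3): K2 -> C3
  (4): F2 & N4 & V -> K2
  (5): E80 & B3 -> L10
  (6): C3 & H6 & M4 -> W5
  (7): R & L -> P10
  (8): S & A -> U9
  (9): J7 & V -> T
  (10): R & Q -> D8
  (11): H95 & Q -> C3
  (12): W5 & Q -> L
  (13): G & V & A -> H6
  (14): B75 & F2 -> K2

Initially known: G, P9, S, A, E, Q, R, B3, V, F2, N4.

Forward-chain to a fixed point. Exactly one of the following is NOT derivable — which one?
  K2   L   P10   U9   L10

Round 1: (4) [F2 & N4 & V -> K2]; (8) [S & A -> U9]; (10) [R & Q -> D8]; (13) [G & V & A -> H6]. Adds K2, U9, D8, H6.
Round 2: (1) [U9 & Q & D8 -> M4]; (3) [K2 -> C3]. Adds M4, C3.
Round 3: (2) [M4 -> S88]; (6) [C3 & H6 & M4 -> W5]. Adds S88, W5.
Round 4: (12) [W5 & Q -> L]. Adds L.
Round 5: (7) [R & L -> P10]. Adds P10.
Derived: U9 (round 1), P10 (round 5), K2 (round 1), L (round 4). L10 never appears in any round.

L10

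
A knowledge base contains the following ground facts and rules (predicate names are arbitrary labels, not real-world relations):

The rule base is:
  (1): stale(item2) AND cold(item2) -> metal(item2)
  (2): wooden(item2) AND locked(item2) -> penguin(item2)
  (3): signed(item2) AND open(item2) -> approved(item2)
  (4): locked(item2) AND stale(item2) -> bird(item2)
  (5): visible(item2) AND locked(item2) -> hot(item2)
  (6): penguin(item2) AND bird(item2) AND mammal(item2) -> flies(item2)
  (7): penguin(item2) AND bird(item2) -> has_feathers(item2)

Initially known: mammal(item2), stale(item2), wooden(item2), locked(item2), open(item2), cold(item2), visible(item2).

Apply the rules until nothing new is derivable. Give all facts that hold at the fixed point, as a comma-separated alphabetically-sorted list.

Round 1: (1) [stale(item2) AND cold(item2) -> metal(item2)]; (2) [wooden(item2) AND locked(item2) -> penguin(item2)]; (4) [locked(item2) AND stale(item2) -> bird(item2)]; (5) [visible(item2) AND locked(item2) -> hot(item2)]. New: metal(item2), penguin(item2), bird(item2), hot(item2).
Round 2: (6) [penguin(item2) AND bird(item2) AND mammal(item2) -> flies(item2)]; (7) [penguin(item2) AND bird(item2) -> has_feathers(item2)]. New: flies(item2), has_feathers(item2).

bird(item2), cold(item2), flies(item2), has_feathers(item2), hot(item2), locked(item2), mammal(item2), metal(item2), open(item2), penguin(item2), stale(item2), visible(item2), wooden(item2)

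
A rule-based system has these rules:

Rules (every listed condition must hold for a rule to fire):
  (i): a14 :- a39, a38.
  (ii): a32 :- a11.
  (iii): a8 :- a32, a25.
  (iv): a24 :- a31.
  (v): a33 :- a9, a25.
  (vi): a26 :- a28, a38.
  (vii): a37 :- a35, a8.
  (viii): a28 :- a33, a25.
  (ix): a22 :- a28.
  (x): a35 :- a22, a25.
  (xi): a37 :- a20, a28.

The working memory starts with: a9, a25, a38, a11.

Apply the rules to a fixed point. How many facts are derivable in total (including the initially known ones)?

Round 1: (ii) [a32 :- a11.]; (v) [a33 :- a9, a25.]. Adds a32, a33.
Round 2: (iii) [a8 :- a32, a25.]; (viii) [a28 :- a33, a25.]. Adds a8, a28.
Round 3: (vi) [a26 :- a28, a38.]; (ix) [a22 :- a28.]. Adds a26, a22.
Round 4: (x) [a35 :- a22, a25.]. Adds a35.
Round 5: (vii) [a37 :- a35, a8.]. Adds a37.
Closure: {a11, a22, a25, a26, a28, a32, a33, a35, a37, a38, a8, a9} — 12 facts.

12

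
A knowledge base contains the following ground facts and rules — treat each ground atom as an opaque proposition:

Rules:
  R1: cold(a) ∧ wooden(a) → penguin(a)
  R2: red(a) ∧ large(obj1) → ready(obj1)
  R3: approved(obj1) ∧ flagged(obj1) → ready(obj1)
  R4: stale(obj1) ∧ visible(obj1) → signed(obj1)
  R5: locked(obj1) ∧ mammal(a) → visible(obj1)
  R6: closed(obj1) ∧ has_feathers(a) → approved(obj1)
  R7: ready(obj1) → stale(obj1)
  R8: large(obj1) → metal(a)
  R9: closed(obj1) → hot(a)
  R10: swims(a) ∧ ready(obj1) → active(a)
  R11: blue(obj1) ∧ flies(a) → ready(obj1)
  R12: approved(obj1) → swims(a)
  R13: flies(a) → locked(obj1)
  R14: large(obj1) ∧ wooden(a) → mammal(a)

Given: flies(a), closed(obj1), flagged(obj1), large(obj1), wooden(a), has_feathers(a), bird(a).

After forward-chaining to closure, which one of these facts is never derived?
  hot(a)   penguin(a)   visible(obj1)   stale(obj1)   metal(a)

penguin(a)

Round 1 fires R6, R8, R9, R13, R14, giving approved(obj1), metal(a), hot(a), locked(obj1), mammal(a).
Round 2 fires R3, R5, R12, giving ready(obj1), visible(obj1), swims(a).
Round 3 fires R7, R10, giving stale(obj1), active(a).
Round 4 fires R4, giving signed(obj1).
Derived: visible(obj1) (round 2), metal(a) (round 1), stale(obj1) (round 3), hot(a) (round 1). penguin(a) never appears in any round.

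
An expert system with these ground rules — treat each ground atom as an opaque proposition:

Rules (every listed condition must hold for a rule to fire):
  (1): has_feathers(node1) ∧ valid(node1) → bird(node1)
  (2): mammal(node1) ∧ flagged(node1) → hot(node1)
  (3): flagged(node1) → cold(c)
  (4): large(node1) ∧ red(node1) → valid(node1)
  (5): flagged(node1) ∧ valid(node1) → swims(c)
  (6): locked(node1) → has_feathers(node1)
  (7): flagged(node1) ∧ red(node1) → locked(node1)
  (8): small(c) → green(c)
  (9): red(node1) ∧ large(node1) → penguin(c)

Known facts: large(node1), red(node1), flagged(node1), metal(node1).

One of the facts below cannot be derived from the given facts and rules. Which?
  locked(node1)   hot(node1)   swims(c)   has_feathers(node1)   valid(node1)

Round 1 — (3), (4), (7), (9), derive cold(c), valid(node1), locked(node1), penguin(c).
Round 2 — (5), (6), derive swims(c), has_feathers(node1).
Round 3 — (1), derive bird(node1).
Derived: swims(c) (round 2), locked(node1) (round 1), valid(node1) (round 1), has_feathers(node1) (round 2). hot(node1) never appears in any round.

hot(node1)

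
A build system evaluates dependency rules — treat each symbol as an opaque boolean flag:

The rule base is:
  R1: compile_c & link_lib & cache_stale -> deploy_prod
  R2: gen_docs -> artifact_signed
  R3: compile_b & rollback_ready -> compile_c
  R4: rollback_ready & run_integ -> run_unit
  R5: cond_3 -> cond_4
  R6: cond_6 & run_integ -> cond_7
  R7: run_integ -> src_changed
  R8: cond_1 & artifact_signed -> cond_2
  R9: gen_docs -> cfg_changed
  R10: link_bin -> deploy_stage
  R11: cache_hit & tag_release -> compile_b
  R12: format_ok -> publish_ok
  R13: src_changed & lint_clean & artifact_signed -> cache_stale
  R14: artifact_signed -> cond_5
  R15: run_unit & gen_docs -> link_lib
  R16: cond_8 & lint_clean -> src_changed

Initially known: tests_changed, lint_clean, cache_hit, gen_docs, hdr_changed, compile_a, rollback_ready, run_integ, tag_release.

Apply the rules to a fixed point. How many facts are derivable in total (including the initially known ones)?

Round 1: R2 [gen_docs -> artifact_signed]; R4 [rollback_ready & run_integ -> run_unit]; R7 [run_integ -> src_changed]; R9 [gen_docs -> cfg_changed]; R11 [cache_hit & tag_release -> compile_b]. New: artifact_signed, run_unit, src_changed, cfg_changed, compile_b.
Round 2: R3 [compile_b & rollback_ready -> compile_c]; R13 [src_changed & lint_clean & artifact_signed -> cache_stale]; R14 [artifact_signed -> cond_5]; R15 [run_unit & gen_docs -> link_lib]. New: compile_c, cache_stale, cond_5, link_lib.
Round 3: R1 [compile_c & link_lib & cache_stale -> deploy_prod]. New: deploy_prod.
Closure: {artifact_signed, cache_hit, cache_stale, cfg_changed, compile_a, compile_b, compile_c, cond_5, deploy_prod, gen_docs, hdr_changed, link_lib, lint_clean, rollback_ready, run_integ, run_unit, src_changed, tag_release, tests_changed} — 19 facts.

19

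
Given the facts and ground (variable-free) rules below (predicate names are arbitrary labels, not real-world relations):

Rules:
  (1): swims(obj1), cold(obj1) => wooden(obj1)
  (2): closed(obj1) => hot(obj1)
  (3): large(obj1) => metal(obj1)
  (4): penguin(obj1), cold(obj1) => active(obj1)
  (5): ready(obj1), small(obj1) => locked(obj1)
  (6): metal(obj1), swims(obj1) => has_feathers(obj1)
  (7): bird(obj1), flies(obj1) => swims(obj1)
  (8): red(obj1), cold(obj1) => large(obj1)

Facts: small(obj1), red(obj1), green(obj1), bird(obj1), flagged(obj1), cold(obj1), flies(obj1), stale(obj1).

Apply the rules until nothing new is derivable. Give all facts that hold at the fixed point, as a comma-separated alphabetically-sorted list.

[1] (7) [bird(obj1), flies(obj1) => swims(obj1)]; (8) [red(obj1), cold(obj1) => large(obj1)]. ⇒ new: swims(obj1), large(obj1).
[2] (1) [swims(obj1), cold(obj1) => wooden(obj1)]; (3) [large(obj1) => metal(obj1)]. ⇒ new: wooden(obj1), metal(obj1).
[3] (6) [metal(obj1), swims(obj1) => has_feathers(obj1)]. ⇒ new: has_feathers(obj1).

bird(obj1), cold(obj1), flagged(obj1), flies(obj1), green(obj1), has_feathers(obj1), large(obj1), metal(obj1), red(obj1), small(obj1), stale(obj1), swims(obj1), wooden(obj1)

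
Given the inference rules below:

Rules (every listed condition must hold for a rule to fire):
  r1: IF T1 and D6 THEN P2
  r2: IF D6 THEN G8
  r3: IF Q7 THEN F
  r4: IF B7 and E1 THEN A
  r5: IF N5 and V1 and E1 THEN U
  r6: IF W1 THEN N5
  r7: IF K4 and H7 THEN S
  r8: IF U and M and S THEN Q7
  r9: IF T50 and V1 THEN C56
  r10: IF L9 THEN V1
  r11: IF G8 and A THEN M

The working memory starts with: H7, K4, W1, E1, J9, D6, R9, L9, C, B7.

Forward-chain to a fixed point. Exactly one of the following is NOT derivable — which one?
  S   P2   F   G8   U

Round 1: r2 [IF D6 THEN G8]; r4 [IF B7 and E1 THEN A]; r6 [IF W1 THEN N5]; r7 [IF K4 and H7 THEN S]; r10 [IF L9 THEN V1]. Adds G8, A, N5, S, V1.
Round 2: r5 [IF N5 and V1 and E1 THEN U]; r11 [IF G8 and A THEN M]. Adds U, M.
Round 3: r8 [IF U and M and S THEN Q7]. Adds Q7.
Round 4: r3 [IF Q7 THEN F]. Adds F.
Derived: U (round 2), G8 (round 1), S (round 1), F (round 4). P2 never appears in any round.

P2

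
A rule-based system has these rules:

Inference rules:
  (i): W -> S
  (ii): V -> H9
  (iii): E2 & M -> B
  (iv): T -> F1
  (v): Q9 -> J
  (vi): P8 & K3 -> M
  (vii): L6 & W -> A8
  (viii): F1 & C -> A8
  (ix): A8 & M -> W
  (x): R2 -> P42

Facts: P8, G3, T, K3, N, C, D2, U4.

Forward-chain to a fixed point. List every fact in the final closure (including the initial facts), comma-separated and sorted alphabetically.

A8, C, D2, F1, G3, K3, M, N, P8, S, T, U4, W

Round 1: (iv) [T -> F1]; (vi) [P8 & K3 -> M]. Adds F1, M.
Round 2: (viii) [F1 & C -> A8]. Adds A8.
Round 3: (ix) [A8 & M -> W]. Adds W.
Round 4: (i) [W -> S]. Adds S.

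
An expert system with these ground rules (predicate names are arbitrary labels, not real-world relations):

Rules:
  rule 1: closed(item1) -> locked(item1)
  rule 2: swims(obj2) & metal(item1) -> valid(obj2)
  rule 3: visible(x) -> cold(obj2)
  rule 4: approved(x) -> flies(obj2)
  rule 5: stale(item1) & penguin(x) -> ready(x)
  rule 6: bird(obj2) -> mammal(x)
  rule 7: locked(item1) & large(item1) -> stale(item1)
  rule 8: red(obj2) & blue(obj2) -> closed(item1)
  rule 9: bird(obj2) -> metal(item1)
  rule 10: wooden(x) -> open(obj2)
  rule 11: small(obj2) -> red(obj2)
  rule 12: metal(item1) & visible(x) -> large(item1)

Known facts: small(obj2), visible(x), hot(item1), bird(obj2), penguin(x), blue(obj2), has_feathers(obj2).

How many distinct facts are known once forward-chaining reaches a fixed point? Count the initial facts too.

Round 1: rule 3 [visible(x) -> cold(obj2)]; rule 6 [bird(obj2) -> mammal(x)]; rule 9 [bird(obj2) -> metal(item1)]; rule 11 [small(obj2) -> red(obj2)]. New: cold(obj2), mammal(x), metal(item1), red(obj2).
Round 2: rule 8 [red(obj2) & blue(obj2) -> closed(item1)]; rule 12 [metal(item1) & visible(x) -> large(item1)]. New: closed(item1), large(item1).
Round 3: rule 1 [closed(item1) -> locked(item1)]. New: locked(item1).
Round 4: rule 7 [locked(item1) & large(item1) -> stale(item1)]. New: stale(item1).
Round 5: rule 5 [stale(item1) & penguin(x) -> ready(x)]. New: ready(x).
Closure: {bird(obj2), blue(obj2), closed(item1), cold(obj2), has_feathers(obj2), hot(item1), large(item1), locked(item1), mammal(x), metal(item1), penguin(x), ready(x), red(obj2), small(obj2), stale(item1), visible(x)} — 16 facts.

16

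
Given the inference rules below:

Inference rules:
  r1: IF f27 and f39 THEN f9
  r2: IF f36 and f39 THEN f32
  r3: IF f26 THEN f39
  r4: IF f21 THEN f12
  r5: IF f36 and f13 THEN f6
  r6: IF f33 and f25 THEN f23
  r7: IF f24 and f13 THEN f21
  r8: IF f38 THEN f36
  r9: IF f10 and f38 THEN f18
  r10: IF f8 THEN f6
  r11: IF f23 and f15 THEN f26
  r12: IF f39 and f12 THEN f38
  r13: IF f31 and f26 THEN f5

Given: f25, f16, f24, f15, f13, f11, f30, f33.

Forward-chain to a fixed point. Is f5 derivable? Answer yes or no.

Round 1: r6 [IF f33 and f25 THEN f23]; r7 [IF f24 and f13 THEN f21]. Adds f23, f21.
Round 2: r4 [IF f21 THEN f12]; r11 [IF f23 and f15 THEN f26]. Adds f12, f26.
Round 3: r3 [IF f26 THEN f39]. Adds f39.
Round 4: r12 [IF f39 and f12 THEN f38]. Adds f38.
Round 5: r8 [IF f38 THEN f36]. Adds f36.
Round 6: r2 [IF f36 and f39 THEN f32]; r5 [IF f36 and f13 THEN f6]. Adds f32, f6.
Fixed point reached. f5 is concluded only by r13; r13 needs f31 (never derived).

no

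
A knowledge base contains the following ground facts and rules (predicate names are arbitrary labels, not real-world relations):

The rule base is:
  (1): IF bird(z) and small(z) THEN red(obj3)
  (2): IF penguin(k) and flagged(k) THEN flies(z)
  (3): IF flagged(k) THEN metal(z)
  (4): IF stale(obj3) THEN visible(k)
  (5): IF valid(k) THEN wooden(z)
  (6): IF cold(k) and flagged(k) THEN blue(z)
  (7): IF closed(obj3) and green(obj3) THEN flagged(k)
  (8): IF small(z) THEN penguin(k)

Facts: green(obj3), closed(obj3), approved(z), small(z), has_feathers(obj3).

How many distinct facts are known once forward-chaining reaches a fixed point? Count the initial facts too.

Round 1 fires (7), (8), giving flagged(k), penguin(k).
Round 2 fires (2), (3), giving flies(z), metal(z).
Closure: {approved(z), closed(obj3), flagged(k), flies(z), green(obj3), has_feathers(obj3), metal(z), penguin(k), small(z)} — 9 facts.

9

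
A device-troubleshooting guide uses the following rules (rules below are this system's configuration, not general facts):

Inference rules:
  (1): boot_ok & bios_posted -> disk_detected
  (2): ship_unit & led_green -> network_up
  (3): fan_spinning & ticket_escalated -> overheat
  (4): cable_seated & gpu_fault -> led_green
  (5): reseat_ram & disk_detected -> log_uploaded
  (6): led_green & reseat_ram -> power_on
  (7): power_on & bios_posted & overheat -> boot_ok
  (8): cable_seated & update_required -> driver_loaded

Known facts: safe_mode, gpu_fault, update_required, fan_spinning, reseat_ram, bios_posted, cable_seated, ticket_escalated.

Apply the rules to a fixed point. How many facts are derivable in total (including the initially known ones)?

Round 1: (3) [fan_spinning & ticket_escalated -> overheat]; (4) [cable_seated & gpu_fault -> led_green]; (8) [cable_seated & update_required -> driver_loaded]. Adds overheat, led_green, driver_loaded.
Round 2: (6) [led_green & reseat_ram -> power_on]. Adds power_on.
Round 3: (7) [power_on & bios_posted & overheat -> boot_ok]. Adds boot_ok.
Round 4: (1) [boot_ok & bios_posted -> disk_detected]. Adds disk_detected.
Round 5: (5) [reseat_ram & disk_detected -> log_uploaded]. Adds log_uploaded.
Closure: {bios_posted, boot_ok, cable_seated, disk_detected, driver_loaded, fan_spinning, gpu_fault, led_green, log_uploaded, overheat, power_on, reseat_ram, safe_mode, ticket_escalated, update_required} — 15 facts.

15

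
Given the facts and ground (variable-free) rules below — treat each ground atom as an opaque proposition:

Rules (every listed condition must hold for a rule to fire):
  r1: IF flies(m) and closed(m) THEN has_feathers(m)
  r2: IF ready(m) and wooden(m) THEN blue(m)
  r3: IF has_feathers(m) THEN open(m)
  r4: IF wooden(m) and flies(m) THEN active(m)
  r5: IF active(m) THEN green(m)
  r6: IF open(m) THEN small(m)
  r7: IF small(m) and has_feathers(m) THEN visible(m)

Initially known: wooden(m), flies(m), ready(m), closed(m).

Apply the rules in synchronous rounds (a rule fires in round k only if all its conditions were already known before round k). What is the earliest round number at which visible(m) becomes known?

4

[1] r1 [IF flies(m) and closed(m) THEN has_feathers(m)]; r2 [IF ready(m) and wooden(m) THEN blue(m)]; r4 [IF wooden(m) and flies(m) THEN active(m)]. ⇒ new: has_feathers(m), blue(m), active(m).
[2] r3 [IF has_feathers(m) THEN open(m)]; r5 [IF active(m) THEN green(m)]. ⇒ new: open(m), green(m).
[3] r6 [IF open(m) THEN small(m)]. ⇒ new: small(m).
[4] r7 [IF small(m) and has_feathers(m) THEN visible(m)]. ⇒ new: visible(m).
visible(m) first appears in round 4.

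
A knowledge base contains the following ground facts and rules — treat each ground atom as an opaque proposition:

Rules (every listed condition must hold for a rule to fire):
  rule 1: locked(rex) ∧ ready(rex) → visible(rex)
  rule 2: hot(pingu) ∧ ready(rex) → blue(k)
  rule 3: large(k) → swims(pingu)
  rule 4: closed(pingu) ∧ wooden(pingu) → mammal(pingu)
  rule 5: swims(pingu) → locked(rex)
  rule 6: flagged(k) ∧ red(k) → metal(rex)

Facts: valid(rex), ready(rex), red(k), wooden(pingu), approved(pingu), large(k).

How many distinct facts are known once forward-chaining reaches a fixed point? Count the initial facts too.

9

[1] rule 3 [large(k) → swims(pingu)]. ⇒ new: swims(pingu).
[2] rule 5 [swims(pingu) → locked(rex)]. ⇒ new: locked(rex).
[3] rule 1 [locked(rex) ∧ ready(rex) → visible(rex)]. ⇒ new: visible(rex).
Closure: {approved(pingu), large(k), locked(rex), ready(rex), red(k), swims(pingu), valid(rex), visible(rex), wooden(pingu)} — 9 facts.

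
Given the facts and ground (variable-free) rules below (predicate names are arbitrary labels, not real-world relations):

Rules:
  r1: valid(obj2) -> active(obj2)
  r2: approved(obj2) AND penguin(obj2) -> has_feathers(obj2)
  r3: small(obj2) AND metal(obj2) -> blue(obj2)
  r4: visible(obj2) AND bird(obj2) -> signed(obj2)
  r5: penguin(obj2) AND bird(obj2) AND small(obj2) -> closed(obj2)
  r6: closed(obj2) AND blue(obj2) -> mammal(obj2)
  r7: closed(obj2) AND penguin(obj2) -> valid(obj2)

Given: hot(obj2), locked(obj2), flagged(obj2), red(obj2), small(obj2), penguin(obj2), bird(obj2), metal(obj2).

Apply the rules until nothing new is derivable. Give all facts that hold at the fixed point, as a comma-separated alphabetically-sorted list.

Round 1: r3 [small(obj2) AND metal(obj2) -> blue(obj2)]; r5 [penguin(obj2) AND bird(obj2) AND small(obj2) -> closed(obj2)]. New: blue(obj2), closed(obj2).
Round 2: r6 [closed(obj2) AND blue(obj2) -> mammal(obj2)]; r7 [closed(obj2) AND penguin(obj2) -> valid(obj2)]. New: mammal(obj2), valid(obj2).
Round 3: r1 [valid(obj2) -> active(obj2)]. New: active(obj2).

active(obj2), bird(obj2), blue(obj2), closed(obj2), flagged(obj2), hot(obj2), locked(obj2), mammal(obj2), metal(obj2), penguin(obj2), red(obj2), small(obj2), valid(obj2)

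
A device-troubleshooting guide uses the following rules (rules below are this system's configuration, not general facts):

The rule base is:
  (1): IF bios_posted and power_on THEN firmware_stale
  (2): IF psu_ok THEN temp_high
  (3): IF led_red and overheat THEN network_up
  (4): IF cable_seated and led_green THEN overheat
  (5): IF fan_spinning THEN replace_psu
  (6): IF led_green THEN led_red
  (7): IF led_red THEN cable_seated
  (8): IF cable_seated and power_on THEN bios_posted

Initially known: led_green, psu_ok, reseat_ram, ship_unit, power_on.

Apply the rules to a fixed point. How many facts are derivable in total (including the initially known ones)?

Round 1: (2) [IF psu_ok THEN temp_high]; (6) [IF led_green THEN led_red]. Adds temp_high, led_red.
Round 2: (7) [IF led_red THEN cable_seated]. Adds cable_seated.
Round 3: (4) [IF cable_seated and led_green THEN overheat]; (8) [IF cable_seated and power_on THEN bios_posted]. Adds overheat, bios_posted.
Round 4: (1) [IF bios_posted and power_on THEN firmware_stale]; (3) [IF led_red and overheat THEN network_up]. Adds firmware_stale, network_up.
Closure: {bios_posted, cable_seated, firmware_stale, led_green, led_red, network_up, overheat, power_on, psu_ok, reseat_ram, ship_unit, temp_high} — 12 facts.

12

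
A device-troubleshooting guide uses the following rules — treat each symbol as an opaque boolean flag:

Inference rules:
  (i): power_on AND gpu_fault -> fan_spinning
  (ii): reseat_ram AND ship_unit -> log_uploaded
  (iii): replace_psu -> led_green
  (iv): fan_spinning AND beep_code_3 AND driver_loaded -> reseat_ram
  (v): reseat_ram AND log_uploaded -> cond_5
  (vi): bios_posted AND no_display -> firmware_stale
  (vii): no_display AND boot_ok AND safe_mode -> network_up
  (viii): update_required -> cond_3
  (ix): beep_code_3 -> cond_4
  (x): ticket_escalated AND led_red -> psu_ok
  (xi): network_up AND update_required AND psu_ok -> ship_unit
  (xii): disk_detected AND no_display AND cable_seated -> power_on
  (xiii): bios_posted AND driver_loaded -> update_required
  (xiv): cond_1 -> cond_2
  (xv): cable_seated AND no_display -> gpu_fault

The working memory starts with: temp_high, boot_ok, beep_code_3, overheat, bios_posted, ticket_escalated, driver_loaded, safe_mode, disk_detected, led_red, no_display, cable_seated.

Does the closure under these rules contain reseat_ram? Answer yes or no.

Round 1 fires (vi), (vii), (ix), (x), (xii), (xiii), (xv), giving firmware_stale, network_up, cond_4, psu_ok, power_on, update_required, gpu_fault.
Round 2 fires (i), (viii), (xi), giving fan_spinning, cond_3, ship_unit.
Round 3 fires (iv), giving reseat_ram.
Round 4 fires (ii), giving log_uploaded.
Round 5 fires (v), giving cond_5.
reseat_ram appears in round 3, so it is derivable.

yes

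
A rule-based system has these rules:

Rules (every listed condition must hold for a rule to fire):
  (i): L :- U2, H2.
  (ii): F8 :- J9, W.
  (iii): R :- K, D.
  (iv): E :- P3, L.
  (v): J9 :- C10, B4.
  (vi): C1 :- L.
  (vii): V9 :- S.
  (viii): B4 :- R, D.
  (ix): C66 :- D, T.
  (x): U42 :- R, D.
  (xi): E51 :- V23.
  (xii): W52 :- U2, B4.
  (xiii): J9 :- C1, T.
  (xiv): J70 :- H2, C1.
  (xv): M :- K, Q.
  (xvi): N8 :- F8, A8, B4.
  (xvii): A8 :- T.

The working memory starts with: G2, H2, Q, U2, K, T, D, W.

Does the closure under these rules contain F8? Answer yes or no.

yes

Round 1 — (i), (iii), (ix), (xv), (xvii), derive L, R, C66, M, A8.
Round 2 — (vi), (viii), (x), derive C1, B4, U42.
Round 3 — (xii), (xiii), (xiv), derive W52, J9, J70.
Round 4 — (ii), derive F8.
Round 5 — (xvi), derive N8.
F8 appears in round 4, so it is derivable.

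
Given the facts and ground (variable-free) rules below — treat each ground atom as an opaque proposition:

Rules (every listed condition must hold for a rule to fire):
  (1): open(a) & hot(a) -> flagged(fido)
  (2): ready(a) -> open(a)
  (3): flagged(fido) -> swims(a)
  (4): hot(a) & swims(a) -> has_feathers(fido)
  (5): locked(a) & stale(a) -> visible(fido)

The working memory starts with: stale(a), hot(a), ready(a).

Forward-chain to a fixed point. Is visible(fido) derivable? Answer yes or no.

Round 1 — (2), derive open(a).
Round 2 — (1), derive flagged(fido).
Round 3 — (3), derive swims(a).
Round 4 — (4), derive has_feathers(fido).
Fixed point reached. visible(fido) is concluded only by (5); (5) needs locked(a) (never derived).

no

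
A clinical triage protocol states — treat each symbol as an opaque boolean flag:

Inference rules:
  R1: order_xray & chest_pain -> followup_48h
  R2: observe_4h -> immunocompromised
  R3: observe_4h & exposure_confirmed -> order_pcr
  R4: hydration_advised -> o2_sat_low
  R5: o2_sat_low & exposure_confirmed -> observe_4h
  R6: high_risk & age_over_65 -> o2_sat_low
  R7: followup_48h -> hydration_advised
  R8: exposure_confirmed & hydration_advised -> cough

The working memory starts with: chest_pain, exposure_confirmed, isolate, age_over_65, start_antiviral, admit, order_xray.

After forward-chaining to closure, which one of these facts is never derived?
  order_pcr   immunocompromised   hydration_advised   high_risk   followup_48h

Round 1: R1 [order_xray & chest_pain -> followup_48h]. Adds followup_48h.
Round 2: R7 [followup_48h -> hydration_advised]. Adds hydration_advised.
Round 3: R4 [hydration_advised -> o2_sat_low]; R8 [exposure_confirmed & hydration_advised -> cough]. Adds o2_sat_low, cough.
Round 4: R5 [o2_sat_low & exposure_confirmed -> observe_4h]. Adds observe_4h.
Round 5: R2 [observe_4h -> immunocompromised]; R3 [observe_4h & exposure_confirmed -> order_pcr]. Adds immunocompromised, order_pcr.
Derived: order_pcr (round 5), immunocompromised (round 5), hydration_advised (round 2), followup_48h (round 1). high_risk never appears in any round.

high_risk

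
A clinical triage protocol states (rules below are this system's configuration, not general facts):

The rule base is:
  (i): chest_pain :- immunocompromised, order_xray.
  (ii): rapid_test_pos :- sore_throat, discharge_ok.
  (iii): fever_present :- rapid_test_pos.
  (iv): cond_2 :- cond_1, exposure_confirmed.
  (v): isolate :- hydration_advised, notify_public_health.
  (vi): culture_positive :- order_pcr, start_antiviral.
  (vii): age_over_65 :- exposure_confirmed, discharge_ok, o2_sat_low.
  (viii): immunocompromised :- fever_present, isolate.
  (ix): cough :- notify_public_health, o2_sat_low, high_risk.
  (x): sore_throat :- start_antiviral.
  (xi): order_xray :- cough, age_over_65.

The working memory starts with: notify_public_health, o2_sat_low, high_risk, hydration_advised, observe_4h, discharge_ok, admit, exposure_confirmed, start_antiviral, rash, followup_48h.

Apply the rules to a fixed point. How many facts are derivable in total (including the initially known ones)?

20

Round 1: (v) [isolate :- hydration_advised, notify_public_health.]; (vii) [age_over_65 :- exposure_confirmed, discharge_ok, o2_sat_low.]; (ix) [cough :- notify_public_health, o2_sat_low, high_risk.]; (x) [sore_throat :- start_antiviral.]. Adds isolate, age_over_65, cough, sore_throat.
Round 2: (ii) [rapid_test_pos :- sore_throat, discharge_ok.]; (xi) [order_xray :- cough, age_over_65.]. Adds rapid_test_pos, order_xray.
Round 3: (iii) [fever_present :- rapid_test_pos.]. Adds fever_present.
Round 4: (viii) [immunocompromised :- fever_present, isolate.]. Adds immunocompromised.
Round 5: (i) [chest_pain :- immunocompromised, order_xray.]. Adds chest_pain.
Closure: {admit, age_over_65, chest_pain, cough, discharge_ok, exposure_confirmed, fever_present, followup_48h, high_risk, hydration_advised, immunocompromised, isolate, notify_public_health, o2_sat_low, observe_4h, order_xray, rapid_test_pos, rash, sore_throat, start_antiviral} — 20 facts.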